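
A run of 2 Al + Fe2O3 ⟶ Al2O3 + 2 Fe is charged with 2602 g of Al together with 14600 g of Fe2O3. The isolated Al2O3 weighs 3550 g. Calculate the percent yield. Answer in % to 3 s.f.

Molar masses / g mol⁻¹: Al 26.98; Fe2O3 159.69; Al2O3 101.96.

72.2 %

n(Al) = 2602 / 26.98 = 96.44 mol
n(Fe2O3) = 14600 / 159.69 = 91.43 mol
n/ν for Al = 96.44/2 = 48.22
n/ν for Fe2O3 = 91.43/1 = 91.43
Smallest n/ν is Al → limiting reagent.
theoretical n(Al2O3) = (1/2) × 96.44 = 48.22 mol → 4917 g
% yield = 3550 / 4917 × 100 = 72.20 %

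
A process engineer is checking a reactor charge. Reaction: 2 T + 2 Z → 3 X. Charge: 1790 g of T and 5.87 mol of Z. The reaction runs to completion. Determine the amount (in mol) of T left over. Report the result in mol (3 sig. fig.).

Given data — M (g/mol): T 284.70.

n(T) = 1790 / 284.70 = 6.287 mol
n(Z) = 5.870 mol
n/ν → T: 3.144, Z: 2.935; Z is limiting.
T consumed = (2/2) × 5.870 = 5.870 mol
T remaining = 6.287 − 5.870 = 0.4170 mol

0.417 mol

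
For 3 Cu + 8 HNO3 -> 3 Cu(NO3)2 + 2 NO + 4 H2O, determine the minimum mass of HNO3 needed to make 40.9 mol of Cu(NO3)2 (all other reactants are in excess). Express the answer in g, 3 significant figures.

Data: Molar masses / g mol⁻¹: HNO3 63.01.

n(Cu(NO3)2) = 40.90 mol
n(HNO3) = (8/3) × 40.90 = 109.1 mol
mass = 109.1 × 63.01 = 6874 g

6870 g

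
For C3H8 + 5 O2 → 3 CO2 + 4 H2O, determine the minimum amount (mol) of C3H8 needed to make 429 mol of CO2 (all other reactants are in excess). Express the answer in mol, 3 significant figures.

143 mol

n(CO2) = 429.0 mol
n(C3H8) = (1/3) × 429.0 = 143.0 mol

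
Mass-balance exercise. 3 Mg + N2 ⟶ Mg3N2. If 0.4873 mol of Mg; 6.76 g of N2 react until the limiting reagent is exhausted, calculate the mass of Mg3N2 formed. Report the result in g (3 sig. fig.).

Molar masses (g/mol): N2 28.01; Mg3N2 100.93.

n(Mg) = 0.4873 mol
n(N2) = 6.760 / 28.01 = 0.2413 mol
n/ν for Mg = 0.4873/3 = 0.1624
n/ν for N2 = 0.2413/1 = 0.2413
Smallest n/ν is Mg → limiting reagent.
n(Mg3N2) = (1/3) × 0.4873 = 0.1624 mol
mass = 0.1624 × 100.93 = 16.39 g

16.4 g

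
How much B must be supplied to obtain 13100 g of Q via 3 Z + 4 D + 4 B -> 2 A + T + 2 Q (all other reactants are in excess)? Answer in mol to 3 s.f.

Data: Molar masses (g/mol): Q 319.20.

n(Q) = 13100 / 319.20 = 41.04 mol
n(B) = (4/2) × 41.04 = 82.08 mol

82.1 mol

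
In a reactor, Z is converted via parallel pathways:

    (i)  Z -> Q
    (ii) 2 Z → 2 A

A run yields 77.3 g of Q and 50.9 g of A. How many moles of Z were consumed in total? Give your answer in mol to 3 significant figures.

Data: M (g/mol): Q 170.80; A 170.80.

n(Q) = 77.3 / 170.80 = 0.4526 mol
n(A) = 50.9 / 170.80 = 0.2980 mol
n(Z) via (i) = (1/1)×0.4526 = 0.4526 mol
n(Z) via (ii) = (2/2)×0.2980 = 0.2980 mol
total n(Z) = 0.4526 + 0.2980 = 0.7506 mol

0.751 mol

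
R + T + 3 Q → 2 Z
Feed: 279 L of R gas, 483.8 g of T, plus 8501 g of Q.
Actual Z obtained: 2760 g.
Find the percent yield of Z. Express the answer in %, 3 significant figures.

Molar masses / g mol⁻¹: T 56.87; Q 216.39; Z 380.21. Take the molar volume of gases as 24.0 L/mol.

n(R) = 279.0 / 24.0 = 11.63 mol
n(T) = 483.8 / 56.87 = 8.507 mol
n(Q) = 8501 / 216.39 = 39.29 mol
n/ν for R = 11.63/1 = 11.63
n/ν for T = 8.507/1 = 8.507
n/ν for Q = 39.29/3 = 13.10
Smallest n/ν is T → limiting reagent.
theoretical n(Z) = (2/1) × 8.507 = 17.01 mol → 6467 g
% yield = 2760 / 6467 × 100 = 42.68 %

42.7 %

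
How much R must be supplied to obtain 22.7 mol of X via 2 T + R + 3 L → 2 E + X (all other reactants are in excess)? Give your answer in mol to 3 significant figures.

22.7 mol

n(X) = 22.70 mol
n(R) = (1/1) × 22.70 = 22.70 mol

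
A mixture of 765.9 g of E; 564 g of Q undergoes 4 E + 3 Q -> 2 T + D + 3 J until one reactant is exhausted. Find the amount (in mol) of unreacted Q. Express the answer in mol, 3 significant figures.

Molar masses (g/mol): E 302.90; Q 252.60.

n(E) = 765.9 / 302.90 = 2.529 mol
n(Q) = 564.0 / 252.60 = 2.233 mol
n/ν for E = 2.529/4 = 0.6323
n/ν for Q = 2.233/3 = 0.7443
Smallest n/ν is E → limiting reagent.
Q consumed = (3/4) × 2.529 = 1.897 mol
Q remaining = 2.233 − 1.897 = 0.3360 mol

0.336 mol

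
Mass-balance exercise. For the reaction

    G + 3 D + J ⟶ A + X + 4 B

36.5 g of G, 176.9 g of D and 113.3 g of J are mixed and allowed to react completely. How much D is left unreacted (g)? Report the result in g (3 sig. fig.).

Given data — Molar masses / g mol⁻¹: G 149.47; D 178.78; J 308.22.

45.9 g

n(G) = 36.50 / 149.47 = 0.2442 mol
n(D) = 176.9 / 178.78 = 0.9895 mol
n(J) = 113.3 / 308.22 = 0.3676 mol
n/ν → G: 0.2442, D: 0.3298, J: 0.3676; G is limiting.
D consumed = (3/1) × 0.2442 = 0.7326 mol
D remaining = 0.9895 − 0.7326 = 0.2569 mol
mass = 0.2569 × 178.78 = 45.93 g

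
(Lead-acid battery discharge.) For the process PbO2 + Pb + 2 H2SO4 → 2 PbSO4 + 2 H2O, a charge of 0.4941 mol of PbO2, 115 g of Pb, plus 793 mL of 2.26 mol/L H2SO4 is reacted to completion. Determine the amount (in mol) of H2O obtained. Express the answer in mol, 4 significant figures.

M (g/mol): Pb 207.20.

0.9882 mol

n(PbO2) = 0.4941 mol
n(Pb) = 115.0 / 207.20 = 0.5550 mol
n(H2SO4) = 2.26 × 793.0/1000 = 1.792 mol
n/ν for PbO2 = 0.4941/1 = 0.4941
n/ν for Pb = 0.5550/1 = 0.5550
n/ν for H2SO4 = 1.792/2 = 0.8960
Smallest n/ν is PbO2 → limiting reagent.
n(H2O) = (2/1) × 0.4941 = 0.9882 mol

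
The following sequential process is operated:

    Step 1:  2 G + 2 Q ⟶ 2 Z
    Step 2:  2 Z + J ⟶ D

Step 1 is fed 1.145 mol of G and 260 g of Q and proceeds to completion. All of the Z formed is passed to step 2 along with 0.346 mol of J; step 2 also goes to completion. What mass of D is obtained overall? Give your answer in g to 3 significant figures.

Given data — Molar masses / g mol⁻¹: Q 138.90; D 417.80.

145 g

Step 1:
n(G) = 1.145 mol
n(Q) = 260.0 / 138.90 = 1.872 mol
n/ν for G = 1.145/2 = 0.5725
n/ν for Q = 1.872/2 = 0.9360
Smallest n/ν is G → limiting reagent.
n(Z) produced = (2/2) × 1.145 = 1.145 mol
Step 2:
n(Z) available = 1.145 mol
n(J) = 0.3460 mol
n/ν for Z = 1.145/2 = 0.5725
n/ν for J = 0.3460/1 = 0.3460
Smallest n/ν is J → limiting reagent.
n(D) = (1/1) × 0.3460 = 0.3460 mol
mass = 0.3460 × 417.80 = 144.6 g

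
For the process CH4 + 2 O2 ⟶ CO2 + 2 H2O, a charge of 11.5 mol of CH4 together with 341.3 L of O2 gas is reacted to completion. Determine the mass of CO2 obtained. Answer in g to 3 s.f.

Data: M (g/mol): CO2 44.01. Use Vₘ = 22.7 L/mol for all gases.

331 g

n(CH4) = 11.50 mol
n(O2) = 341.3 / 22.7 = 15.04 mol
n/ν → CH4: 11.50, O2: 7.520; O2 is limiting.
n(CO2) = (1/2) × 15.04 = 7.520 mol
mass = 7.520 × 44.01 = 331.0 g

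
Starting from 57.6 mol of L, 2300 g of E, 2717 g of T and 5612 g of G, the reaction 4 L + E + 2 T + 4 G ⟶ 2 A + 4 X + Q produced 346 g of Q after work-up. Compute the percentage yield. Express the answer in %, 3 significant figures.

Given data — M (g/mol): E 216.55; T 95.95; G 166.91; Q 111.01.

37.1 %

n(L) = 57.60 mol
n(E) = 2300 / 216.55 = 10.62 mol
n(T) = 2717 / 95.95 = 28.32 mol
n(G) = 5612 / 166.91 = 33.62 mol
n/ν → L: 14.40, E: 10.62, T: 14.16, G: 8.405; G is limiting.
theoretical n(Q) = (1/4) × 33.62 = 8.405 mol → 933.0 g
% yield = 346 / 933.0 × 100 = 37.08 %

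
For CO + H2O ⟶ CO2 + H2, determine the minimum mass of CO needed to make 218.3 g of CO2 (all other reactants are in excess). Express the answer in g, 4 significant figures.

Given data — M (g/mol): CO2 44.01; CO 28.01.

138.9 g

n(CO2) = 218.3 / 44.01 = 4.960 mol
n(CO) = (1/1) × 4.960 = 4.960 mol
mass = 4.960 × 28.01 = 138.9 g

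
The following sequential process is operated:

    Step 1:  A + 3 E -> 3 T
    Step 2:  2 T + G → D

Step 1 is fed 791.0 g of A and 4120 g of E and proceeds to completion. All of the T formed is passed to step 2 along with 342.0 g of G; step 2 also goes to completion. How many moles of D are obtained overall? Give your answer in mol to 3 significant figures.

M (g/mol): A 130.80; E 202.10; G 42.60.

Step 1:
n(A) = 791.0 / 130.80 = 6.047 mol
n(E) = 4120 / 202.10 = 20.39 mol
n/ν → A: 6.047, E: 6.797; A is limiting.
n(T) produced = (3/1) × 6.047 = 18.14 mol
Step 2:
n(T) available = 18.14 mol
n(G) = 342.0 / 42.60 = 8.028 mol
n/ν → T: 9.070, G: 8.028; G is limiting.
n(D) = (1/1) × 8.028 = 8.028 mol

8.03 mol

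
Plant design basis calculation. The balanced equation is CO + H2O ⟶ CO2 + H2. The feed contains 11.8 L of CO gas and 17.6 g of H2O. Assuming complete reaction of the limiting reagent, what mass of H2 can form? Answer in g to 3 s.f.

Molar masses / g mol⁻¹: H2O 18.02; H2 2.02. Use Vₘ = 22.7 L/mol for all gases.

1.05 g

n(CO) = 11.80 / 22.7 = 0.5198 mol
n(H2O) = 17.60 / 18.02 = 0.9767 mol
n/ν for CO = 0.5198/1 = 0.5198
n/ν for H2O = 0.9767/1 = 0.9767
Smallest n/ν is CO → limiting reagent.
n(H2) = (1/1) × 0.5198 = 0.5198 mol
mass = 0.5198 × 2.02 = 1.050 g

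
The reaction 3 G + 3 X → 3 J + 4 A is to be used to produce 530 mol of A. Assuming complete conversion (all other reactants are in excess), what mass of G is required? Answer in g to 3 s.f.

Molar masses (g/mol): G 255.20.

n(A) = 530.0 mol
n(G) = (3/4) × 530.0 = 397.5 mol
mass = 397.5 × 255.20 = 101400 g

101000 g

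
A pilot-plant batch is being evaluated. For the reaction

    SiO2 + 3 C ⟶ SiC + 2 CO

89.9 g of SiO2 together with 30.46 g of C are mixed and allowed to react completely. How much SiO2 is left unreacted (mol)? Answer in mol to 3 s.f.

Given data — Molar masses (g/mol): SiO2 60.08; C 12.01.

0.651 mol

n(SiO2) = 89.90 / 60.08 = 1.496 mol
n(C) = 30.46 / 12.01 = 2.536 mol
n/ν → SiO2: 1.496, C: 0.8453; C is limiting.
SiO2 consumed = (1/3) × 2.536 = 0.8453 mol
SiO2 remaining = 1.496 − 0.8453 = 0.6507 mol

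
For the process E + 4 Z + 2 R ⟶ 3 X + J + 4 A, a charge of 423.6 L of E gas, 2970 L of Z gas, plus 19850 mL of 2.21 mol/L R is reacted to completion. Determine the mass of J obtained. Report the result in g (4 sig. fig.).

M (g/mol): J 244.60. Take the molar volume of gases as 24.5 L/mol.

4229 g

n(E) = 423.6 / 24.5 = 17.29 mol
n(Z) = 2970 / 24.5 = 121.2 mol
n(R) = 2.21 × 19850/1000 = 43.87 mol
n/ν for E = 17.29/1 = 17.29
n/ν for Z = 121.2/4 = 30.30
n/ν for R = 43.87/2 = 21.94
Smallest n/ν is E → limiting reagent.
n(J) = (1/1) × 17.29 = 17.29 mol
mass = 17.29 × 244.60 = 4229 g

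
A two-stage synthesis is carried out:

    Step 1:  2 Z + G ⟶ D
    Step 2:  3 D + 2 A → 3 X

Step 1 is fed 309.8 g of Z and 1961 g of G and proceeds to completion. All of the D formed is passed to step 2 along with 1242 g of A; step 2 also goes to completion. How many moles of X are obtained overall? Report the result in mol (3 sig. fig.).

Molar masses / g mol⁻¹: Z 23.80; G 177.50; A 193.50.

Step 1:
n(Z) = 309.8 / 23.80 = 13.02 mol
n(G) = 1961 / 177.50 = 11.05 mol
n/ν for Z = 13.02/2 = 6.510
n/ν for G = 11.05/1 = 11.05
Smallest n/ν is Z → limiting reagent.
n(D) produced = (1/2) × 13.02 = 6.510 mol
Step 2:
n(D) available = 6.510 mol
n(A) = 1242 / 193.50 = 6.419 mol
n/ν for D = 6.510/3 = 2.170
n/ν for A = 6.419/2 = 3.210
Smallest n/ν is D → limiting reagent.
n(X) = (3/3) × 6.510 = 6.510 mol

6.51 mol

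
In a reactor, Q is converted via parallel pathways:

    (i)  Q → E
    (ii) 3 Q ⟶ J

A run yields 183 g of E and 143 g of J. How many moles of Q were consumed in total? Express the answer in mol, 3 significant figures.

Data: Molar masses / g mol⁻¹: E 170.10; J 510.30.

1.92 mol

n(E) = 183 / 170.10 = 1.076 mol
n(J) = 143 / 510.30 = 0.2802 mol
n(Q) via (i) = (1/1)×1.076 = 1.076 mol
n(Q) via (ii) = (3/1)×0.2802 = 0.8406 mol
total n(Q) = 1.076 + 0.8406 = 1.917 mol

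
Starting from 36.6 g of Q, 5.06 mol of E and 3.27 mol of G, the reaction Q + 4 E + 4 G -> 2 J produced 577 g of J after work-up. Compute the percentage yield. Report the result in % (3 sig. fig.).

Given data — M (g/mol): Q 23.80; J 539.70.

n(Q) = 36.60 / 23.80 = 1.538 mol
n(E) = 5.060 mol
n(G) = 3.270 mol
n/ν for Q = 1.538/1 = 1.538
n/ν for E = 5.060/4 = 1.265
n/ν for G = 3.270/4 = 0.8175
Smallest n/ν is G → limiting reagent.
theoretical n(J) = (2/4) × 3.270 = 1.635 mol → 882.4 g
% yield = 577 / 882.4 × 100 = 65.39 %

65.4 %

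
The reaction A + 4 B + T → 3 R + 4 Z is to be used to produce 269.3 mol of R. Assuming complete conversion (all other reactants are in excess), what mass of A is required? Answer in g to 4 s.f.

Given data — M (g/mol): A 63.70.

5718 g

n(R) = 269.3 mol
n(A) = (1/3) × 269.3 = 89.77 mol
mass = 89.77 × 63.70 = 5718 g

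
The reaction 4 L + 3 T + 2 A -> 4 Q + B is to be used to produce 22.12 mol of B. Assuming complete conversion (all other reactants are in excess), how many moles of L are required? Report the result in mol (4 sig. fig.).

88.48 mol

n(B) = 22.12 mol
n(L) = (4/1) × 22.12 = 88.48 mol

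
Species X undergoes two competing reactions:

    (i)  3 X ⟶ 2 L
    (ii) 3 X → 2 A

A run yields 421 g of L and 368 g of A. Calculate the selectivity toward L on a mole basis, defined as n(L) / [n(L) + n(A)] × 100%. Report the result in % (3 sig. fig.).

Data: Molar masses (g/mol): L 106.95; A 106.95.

n(L) = 421 / 106.95 = 3.936 mol
n(A) = 368 / 106.95 = 3.441 mol
selectivity = 3.936/(3.936+3.441) × 100 = 53.36 %

53.4 %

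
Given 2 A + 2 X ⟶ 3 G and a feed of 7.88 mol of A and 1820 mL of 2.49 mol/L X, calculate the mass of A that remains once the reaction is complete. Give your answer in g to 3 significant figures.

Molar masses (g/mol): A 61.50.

n(A) = 7.880 mol
n(X) = 2.49 × 1820/1000 = 4.532 mol
n/ν for A = 7.880/2 = 3.940
n/ν for X = 4.532/2 = 2.266
Smallest n/ν is X → limiting reagent.
A consumed = (2/2) × 4.532 = 4.532 mol
A remaining = 7.880 − 4.532 = 3.348 mol
mass = 3.348 × 61.50 = 205.9 g

206 g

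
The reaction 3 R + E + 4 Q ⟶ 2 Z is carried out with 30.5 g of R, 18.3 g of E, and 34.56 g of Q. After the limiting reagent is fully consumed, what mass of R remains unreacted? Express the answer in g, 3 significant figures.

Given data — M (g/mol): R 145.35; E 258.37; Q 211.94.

n(R) = 30.50 / 145.35 = 0.2098 mol
n(E) = 18.30 / 258.37 = 0.07083 mol
n(Q) = 34.56 / 211.94 = 0.1631 mol
n/ν for R = 0.2098/3 = 0.06993
n/ν for E = 0.07083/1 = 0.07083
n/ν for Q = 0.1631/4 = 0.04078
Smallest n/ν is Q → limiting reagent.
R consumed = (3/4) × 0.1631 = 0.1223 mol
R remaining = 0.2098 − 0.1223 = 0.08750 mol
mass = 0.08750 × 145.35 = 12.72 g

12.7 g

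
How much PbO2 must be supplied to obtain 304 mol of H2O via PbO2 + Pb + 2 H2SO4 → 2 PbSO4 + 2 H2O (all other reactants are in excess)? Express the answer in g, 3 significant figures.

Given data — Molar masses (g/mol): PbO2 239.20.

36400 g

n(H2O) = 304.0 mol
n(PbO2) = (1/2) × 304.0 = 152.0 mol
mass = 152.0 × 239.20 = 36360 g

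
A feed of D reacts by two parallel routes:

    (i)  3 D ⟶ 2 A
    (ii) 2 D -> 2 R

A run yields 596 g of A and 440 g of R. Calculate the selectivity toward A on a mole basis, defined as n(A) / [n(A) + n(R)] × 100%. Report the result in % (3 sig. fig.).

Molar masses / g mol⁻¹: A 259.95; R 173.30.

n(A) = 596 / 259.95 = 2.293 mol
n(R) = 440 / 173.30 = 2.539 mol
selectivity = 2.293/(2.293+2.539) × 100 = 47.45 %

47.5 %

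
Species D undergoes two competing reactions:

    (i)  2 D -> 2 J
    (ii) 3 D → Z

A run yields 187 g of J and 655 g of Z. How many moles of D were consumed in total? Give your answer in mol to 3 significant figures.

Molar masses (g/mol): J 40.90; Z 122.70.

20.6 mol

n(J) = 187 / 40.90 = 4.572 mol
n(Z) = 655 / 122.70 = 5.338 mol
n(D) via (i) = (2/2)×4.572 = 4.572 mol
n(D) via (ii) = (3/1)×5.338 = 16.01 mol
total n(D) = 4.572 + 16.01 = 20.58 mol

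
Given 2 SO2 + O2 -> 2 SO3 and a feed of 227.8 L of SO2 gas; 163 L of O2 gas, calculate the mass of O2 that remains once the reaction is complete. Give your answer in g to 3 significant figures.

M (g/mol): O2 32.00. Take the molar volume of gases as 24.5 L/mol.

64.1 g

n(SO2) = 227.8 / 24.5 = 9.298 mol
n(O2) = 163.0 / 24.5 = 6.653 mol
n/ν → SO2: 4.649, O2: 6.653; SO2 is limiting.
O2 consumed = (1/2) × 9.298 = 4.649 mol
O2 remaining = 6.653 − 4.649 = 2.004 mol
mass = 2.004 × 32.00 = 64.13 g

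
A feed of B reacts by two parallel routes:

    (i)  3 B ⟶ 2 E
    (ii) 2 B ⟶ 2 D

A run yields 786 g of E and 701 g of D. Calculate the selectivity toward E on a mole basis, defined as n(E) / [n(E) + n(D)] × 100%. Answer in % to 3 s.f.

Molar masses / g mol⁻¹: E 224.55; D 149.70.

42.8 %

n(E) = 786 / 224.55 = 3.500 mol
n(D) = 701 / 149.70 = 4.683 mol
selectivity = 3.500/(3.500+4.683) × 100 = 42.77 %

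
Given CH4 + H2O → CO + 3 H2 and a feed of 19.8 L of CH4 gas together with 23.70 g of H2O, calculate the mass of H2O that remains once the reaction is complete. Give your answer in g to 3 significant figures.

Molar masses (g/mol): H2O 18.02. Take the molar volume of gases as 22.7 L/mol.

n(CH4) = 19.80 / 22.7 = 0.8722 mol
n(H2O) = 23.70 / 18.02 = 1.315 mol
n/ν for CH4 = 0.8722/1 = 0.8722
n/ν for H2O = 1.315/1 = 1.315
Smallest n/ν is CH4 → limiting reagent.
H2O consumed = (1/1) × 0.8722 = 0.8722 mol
H2O remaining = 1.315 − 0.8722 = 0.4428 mol
mass = 0.4428 × 18.02 = 7.979 g

7.98 g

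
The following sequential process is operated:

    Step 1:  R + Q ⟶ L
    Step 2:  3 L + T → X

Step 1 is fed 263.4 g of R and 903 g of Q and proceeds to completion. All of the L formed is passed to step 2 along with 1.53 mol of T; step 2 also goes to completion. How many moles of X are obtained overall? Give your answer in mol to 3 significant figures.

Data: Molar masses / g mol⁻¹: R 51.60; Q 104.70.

1.53 mol

Step 1:
n(R) = 263.4 / 51.60 = 5.105 mol
n(Q) = 903.0 / 104.70 = 8.625 mol
n/ν for R = 5.105/1 = 5.105
n/ν for Q = 8.625/1 = 8.625
Smallest n/ν is R → limiting reagent.
n(L) produced = (1/1) × 5.105 = 5.105 mol
Step 2:
n(L) available = 5.105 mol
n(T) = 1.530 mol
n/ν for L = 5.105/3 = 1.702
n/ν for T = 1.530/1 = 1.530
Smallest n/ν is T → limiting reagent.
n(X) = (1/1) × 1.530 = 1.530 mol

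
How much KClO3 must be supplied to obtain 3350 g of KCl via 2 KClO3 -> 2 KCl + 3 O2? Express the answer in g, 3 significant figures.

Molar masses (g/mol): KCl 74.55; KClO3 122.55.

5510 g

n(KCl) = 3350 / 74.55 = 44.94 mol
n(KClO3) = (2/2) × 44.94 = 44.94 mol
mass = 44.94 × 122.55 = 5507 g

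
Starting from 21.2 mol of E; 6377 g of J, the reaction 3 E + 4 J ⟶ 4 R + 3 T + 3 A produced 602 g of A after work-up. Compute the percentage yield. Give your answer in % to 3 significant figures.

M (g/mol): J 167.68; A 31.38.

90.5 %

n(E) = 21.20 mol
n(J) = 6377 / 167.68 = 38.03 mol
n/ν for E = 21.20/3 = 7.067
n/ν for J = 38.03/4 = 9.508
Smallest n/ν is E → limiting reagent.
theoretical n(A) = (3/3) × 21.20 = 21.20 mol → 665.3 g
% yield = 602 / 665.3 × 100 = 90.49 %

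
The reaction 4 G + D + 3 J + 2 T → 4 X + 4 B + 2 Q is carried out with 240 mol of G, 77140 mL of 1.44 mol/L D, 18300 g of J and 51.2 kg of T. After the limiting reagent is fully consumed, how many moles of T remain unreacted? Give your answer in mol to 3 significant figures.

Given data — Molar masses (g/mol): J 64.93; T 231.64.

n(G) = 240.0 mol
n(D) = 1.44 × 77140/1000 = 111.1 mol
n(J) = 18300 / 64.93 = 281.8 mol
n(T) = 51.20×1000 / 231.64 = 221.0 mol
n/ν → G: 60.00, D: 111.1, J: 93.93, T: 110.5; G is limiting.
T consumed = (2/4) × 240.0 = 120.0 mol
T remaining = 221.0 − 120.0 = 101.0 mol

101 mol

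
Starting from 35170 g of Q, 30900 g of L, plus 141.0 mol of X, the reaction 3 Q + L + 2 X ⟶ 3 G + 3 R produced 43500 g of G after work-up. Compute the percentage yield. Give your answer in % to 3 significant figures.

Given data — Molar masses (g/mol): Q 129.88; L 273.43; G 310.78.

n(Q) = 35170 / 129.88 = 270.8 mol
n(L) = 30900 / 273.43 = 113.0 mol
n(X) = 141.0 mol
n/ν for Q = 270.8/3 = 90.27
n/ν for L = 113.0/1 = 113.0
n/ν for X = 141.0/2 = 70.50
Smallest n/ν is X → limiting reagent.
theoretical n(G) = (3/2) × 141.0 = 211.5 mol → 65730 g
% yield = 43500 / 65730 × 100 = 66.18 %

66.2 %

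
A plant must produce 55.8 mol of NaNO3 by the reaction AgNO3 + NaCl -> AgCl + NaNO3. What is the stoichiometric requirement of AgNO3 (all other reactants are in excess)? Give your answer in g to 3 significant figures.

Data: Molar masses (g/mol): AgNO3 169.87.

n(NaNO3) = 55.80 mol
n(AgNO3) = (1/1) × 55.80 = 55.80 mol
mass = 55.80 × 169.87 = 9479 g

9480 g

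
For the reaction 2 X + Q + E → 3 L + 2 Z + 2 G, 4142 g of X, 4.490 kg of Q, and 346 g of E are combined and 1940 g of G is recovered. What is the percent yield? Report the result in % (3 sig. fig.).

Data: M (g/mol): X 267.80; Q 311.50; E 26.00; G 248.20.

n(X) = 4142 / 267.80 = 15.47 mol
n(Q) = 4.490×1000 / 311.50 = 14.41 mol
n(E) = 346.0 / 26.00 = 13.31 mol
n/ν for X = 15.47/2 = 7.735
n/ν for Q = 14.41/1 = 14.41
n/ν for E = 13.31/1 = 13.31
Smallest n/ν is X → limiting reagent.
theoretical n(G) = (2/2) × 15.47 = 15.47 mol → 3840 g
% yield = 1940 / 3840 × 100 = 50.52 %

50.5 %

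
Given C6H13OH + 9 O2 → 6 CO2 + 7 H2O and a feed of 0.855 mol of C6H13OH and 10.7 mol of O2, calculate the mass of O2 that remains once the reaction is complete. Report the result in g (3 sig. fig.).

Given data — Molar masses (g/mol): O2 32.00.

n(C6H13OH) = 0.8550 mol
n(O2) = 10.70 mol
n/ν → C6H13OH: 0.8550, O2: 1.189; C6H13OH is limiting.
O2 consumed = (9/1) × 0.8550 = 7.695 mol
O2 remaining = 10.70 − 7.695 = 3.005 mol
mass = 3.005 × 32.00 = 96.16 g

96.2 g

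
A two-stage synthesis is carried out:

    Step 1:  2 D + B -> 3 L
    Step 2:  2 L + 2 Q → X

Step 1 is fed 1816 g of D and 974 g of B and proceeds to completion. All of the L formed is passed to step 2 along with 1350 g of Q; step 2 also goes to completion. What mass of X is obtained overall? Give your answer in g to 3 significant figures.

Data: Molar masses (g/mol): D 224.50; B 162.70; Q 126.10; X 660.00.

3530 g

Step 1:
n(D) = 1816 / 224.50 = 8.089 mol
n(B) = 974.0 / 162.70 = 5.986 mol
n/ν for D = 8.089/2 = 4.045
n/ν for B = 5.986/1 = 5.986
Smallest n/ν is D → limiting reagent.
n(L) produced = (3/2) × 8.089 = 12.13 mol
Step 2:
n(L) available = 12.13 mol
n(Q) = 1350 / 126.10 = 10.71 mol
n/ν for L = 12.13/2 = 6.065
n/ν for Q = 10.71/2 = 5.355
Smallest n/ν is Q → limiting reagent.
n(X) = (1/2) × 10.71 = 5.355 mol
mass = 5.355 × 660.00 = 3534 g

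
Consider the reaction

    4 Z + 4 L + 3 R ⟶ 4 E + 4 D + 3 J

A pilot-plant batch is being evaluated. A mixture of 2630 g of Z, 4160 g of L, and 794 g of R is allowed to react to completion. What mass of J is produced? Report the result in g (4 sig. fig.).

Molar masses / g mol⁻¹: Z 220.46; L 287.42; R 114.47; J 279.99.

n(Z) = 2630 / 220.46 = 11.93 mol
n(L) = 4160 / 287.42 = 14.47 mol
n(R) = 794.0 / 114.47 = 6.936 mol
n/ν for Z = 11.93/4 = 2.983
n/ν for L = 14.47/4 = 3.618
n/ν for R = 6.936/3 = 2.312
Smallest n/ν is R → limiting reagent.
n(J) = (3/3) × 6.936 = 6.936 mol
mass = 6.936 × 279.99 = 1942 g

1942 g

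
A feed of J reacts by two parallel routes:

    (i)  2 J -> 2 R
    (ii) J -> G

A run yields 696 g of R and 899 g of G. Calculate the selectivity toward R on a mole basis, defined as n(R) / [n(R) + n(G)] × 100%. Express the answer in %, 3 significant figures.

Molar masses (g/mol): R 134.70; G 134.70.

n(R) = 696 / 134.70 = 5.167 mol
n(G) = 899 / 134.70 = 6.674 mol
selectivity = 5.167/(5.167+6.674) × 100 = 43.64 %

43.6 %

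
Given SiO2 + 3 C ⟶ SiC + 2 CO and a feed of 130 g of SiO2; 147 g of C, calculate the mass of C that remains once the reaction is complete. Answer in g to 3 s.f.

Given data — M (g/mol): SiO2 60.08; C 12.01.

69.0 g

n(SiO2) = 130.0 / 60.08 = 2.164 mol
n(C) = 147.0 / 12.01 = 12.24 mol
n/ν for SiO2 = 2.164/1 = 2.164
n/ν for C = 12.24/3 = 4.080
Smallest n/ν is SiO2 → limiting reagent.
C consumed = (3/1) × 2.164 = 6.492 mol
C remaining = 12.24 − 6.492 = 5.748 mol
mass = 5.748 × 12.01 = 69.03 g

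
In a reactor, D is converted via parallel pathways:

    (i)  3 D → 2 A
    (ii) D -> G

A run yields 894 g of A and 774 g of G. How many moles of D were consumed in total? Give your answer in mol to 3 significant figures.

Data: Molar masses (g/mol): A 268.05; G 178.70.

n(A) = 894 / 268.05 = 3.335 mol
n(G) = 774 / 178.70 = 4.331 mol
n(D) via (i) = (3/2)×3.335 = 5.003 mol
n(D) via (ii) = (1/1)×4.331 = 4.331 mol
total n(D) = 5.003 + 4.331 = 9.334 mol

9.33 mol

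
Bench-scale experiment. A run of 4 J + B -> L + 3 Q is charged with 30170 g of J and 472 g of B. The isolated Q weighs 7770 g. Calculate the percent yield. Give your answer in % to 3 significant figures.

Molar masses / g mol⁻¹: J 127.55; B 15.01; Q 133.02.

n(J) = 30170 / 127.55 = 236.5 mol
n(B) = 472.0 / 15.01 = 31.45 mol
n/ν → J: 59.13, B: 31.45; B is limiting.
theoretical n(Q) = (3/1) × 31.45 = 94.35 mol → 12550 g
% yield = 7770 / 12550 × 100 = 61.91 %

61.9 %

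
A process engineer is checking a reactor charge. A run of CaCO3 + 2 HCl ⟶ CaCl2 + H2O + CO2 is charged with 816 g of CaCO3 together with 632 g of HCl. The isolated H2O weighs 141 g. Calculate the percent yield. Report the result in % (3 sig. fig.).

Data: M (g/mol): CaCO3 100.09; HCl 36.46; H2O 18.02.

96.0 %

n(CaCO3) = 816.0 / 100.09 = 8.153 mol
n(HCl) = 632.0 / 36.46 = 17.33 mol
n/ν for CaCO3 = 8.153/1 = 8.153
n/ν for HCl = 17.33/2 = 8.665
Smallest n/ν is CaCO3 → limiting reagent.
theoretical n(H2O) = (1/1) × 8.153 = 8.153 mol → 146.9 g
% yield = 141 / 146.9 × 100 = 95.98 %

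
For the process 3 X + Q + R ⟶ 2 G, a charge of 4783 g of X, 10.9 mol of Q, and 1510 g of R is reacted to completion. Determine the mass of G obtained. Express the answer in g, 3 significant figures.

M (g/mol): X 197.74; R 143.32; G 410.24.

n(X) = 4783 / 197.74 = 24.19 mol
n(Q) = 10.90 mol
n(R) = 1510 / 143.32 = 10.54 mol
n/ν for X = 24.19/3 = 8.063
n/ν for Q = 10.90/1 = 10.90
n/ν for R = 10.54/1 = 10.54
Smallest n/ν is X → limiting reagent.
n(G) = (2/3) × 24.19 = 16.13 mol
mass = 16.13 × 410.24 = 6617 g

6620 g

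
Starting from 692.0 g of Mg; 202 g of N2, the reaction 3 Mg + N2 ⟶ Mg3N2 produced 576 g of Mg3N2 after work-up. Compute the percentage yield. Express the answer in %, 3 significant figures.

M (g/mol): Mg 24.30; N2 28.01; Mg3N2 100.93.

79.1 %

n(Mg) = 692.0 / 24.30 = 28.48 mol
n(N2) = 202.0 / 28.01 = 7.212 mol
n/ν for Mg = 28.48/3 = 9.493
n/ν for N2 = 7.212/1 = 7.212
Smallest n/ν is N2 → limiting reagent.
theoretical n(Mg3N2) = (1/1) × 7.212 = 7.212 mol → 727.9 g
% yield = 576 / 727.9 × 100 = 79.13 %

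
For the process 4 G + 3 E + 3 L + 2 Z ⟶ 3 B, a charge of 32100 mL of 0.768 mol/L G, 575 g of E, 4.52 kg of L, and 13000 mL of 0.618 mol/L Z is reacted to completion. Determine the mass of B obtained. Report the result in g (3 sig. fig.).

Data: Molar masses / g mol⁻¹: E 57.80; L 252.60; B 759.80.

7560 g

n(G) = 0.768 × 32100/1000 = 24.65 mol
n(E) = 575.0 / 57.80 = 9.948 mol
n(L) = 4.520×1000 / 252.60 = 17.89 mol
n(Z) = 0.618 × 13000/1000 = 8.034 mol
n/ν → G: 6.163, E: 3.316, L: 5.963, Z: 4.017; E is limiting.
n(B) = (3/3) × 9.948 = 9.948 mol
mass = 9.948 × 759.80 = 7558 g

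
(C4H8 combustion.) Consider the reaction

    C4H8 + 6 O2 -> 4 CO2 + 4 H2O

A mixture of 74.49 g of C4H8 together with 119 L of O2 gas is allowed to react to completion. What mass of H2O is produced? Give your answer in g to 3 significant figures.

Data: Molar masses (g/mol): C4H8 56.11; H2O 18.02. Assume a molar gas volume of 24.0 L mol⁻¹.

59.6 g

n(C4H8) = 74.49 / 56.11 = 1.328 mol
n(O2) = 119.0 / 24.0 = 4.958 mol
n/ν for C4H8 = 1.328/1 = 1.328
n/ν for O2 = 4.958/6 = 0.8263
Smallest n/ν is O2 → limiting reagent.
n(H2O) = (4/6) × 4.958 = 3.305 mol
mass = 3.305 × 18.02 = 59.56 g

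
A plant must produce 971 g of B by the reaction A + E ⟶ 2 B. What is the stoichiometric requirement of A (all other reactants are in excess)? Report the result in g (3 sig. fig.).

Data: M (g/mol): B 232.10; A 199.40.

417 g

n(B) = 971 / 232.10 = 4.184 mol
n(A) = (1/2) × 4.184 = 2.092 mol
mass = 2.092 × 199.40 = 417.1 g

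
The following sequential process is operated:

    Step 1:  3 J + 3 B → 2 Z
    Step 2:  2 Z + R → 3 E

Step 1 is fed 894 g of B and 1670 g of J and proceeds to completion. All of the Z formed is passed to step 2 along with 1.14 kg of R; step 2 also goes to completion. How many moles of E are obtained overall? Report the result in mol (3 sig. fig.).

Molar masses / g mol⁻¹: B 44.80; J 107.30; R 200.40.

Step 1:
n(B) = 894.0 / 44.80 = 19.96 mol
n(J) = 1670 / 107.30 = 15.56 mol
n/ν → B: 6.653, J: 5.187; J is limiting.
n(Z) produced = (2/3) × 15.56 = 10.37 mol
Step 2:
n(Z) available = 10.37 mol
n(R) = 1.140×1000 / 200.40 = 5.689 mol
n/ν → Z: 5.185, R: 5.689; Z is limiting.
n(E) = (3/2) × 10.37 = 15.56 mol

15.6 mol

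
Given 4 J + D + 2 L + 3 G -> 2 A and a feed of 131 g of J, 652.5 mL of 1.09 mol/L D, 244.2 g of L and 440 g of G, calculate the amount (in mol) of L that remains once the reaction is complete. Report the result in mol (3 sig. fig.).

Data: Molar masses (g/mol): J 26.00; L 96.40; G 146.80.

1.11 mol

n(J) = 131.0 / 26.00 = 5.038 mol
n(D) = 1.09 × 652.5/1000 = 0.7112 mol
n(L) = 244.2 / 96.40 = 2.533 mol
n(G) = 440.0 / 146.80 = 2.997 mol
n/ν for J = 5.038/4 = 1.260
n/ν for D = 0.7112/1 = 0.7112
n/ν for L = 2.533/2 = 1.267
n/ν for G = 2.997/3 = 0.9990
Smallest n/ν is D → limiting reagent.
L consumed = (2/1) × 0.7112 = 1.422 mol
L remaining = 2.533 − 1.422 = 1.111 mol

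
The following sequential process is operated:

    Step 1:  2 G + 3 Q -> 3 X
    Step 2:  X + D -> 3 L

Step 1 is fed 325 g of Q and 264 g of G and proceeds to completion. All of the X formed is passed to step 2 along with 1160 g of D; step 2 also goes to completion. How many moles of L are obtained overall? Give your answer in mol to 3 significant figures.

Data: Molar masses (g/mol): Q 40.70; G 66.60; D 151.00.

Step 1:
n(Q) = 325.0 / 40.70 = 7.985 mol
n(G) = 264.0 / 66.60 = 3.964 mol
n/ν for Q = 7.985/3 = 2.662
n/ν for G = 3.964/2 = 1.982
Smallest n/ν is G → limiting reagent.
n(X) produced = (3/2) × 3.964 = 5.946 mol
Step 2:
n(X) available = 5.946 mol
n(D) = 1160 / 151.00 = 7.682 mol
n/ν for X = 5.946/1 = 5.946
n/ν for D = 7.682/1 = 7.682
Smallest n/ν is X → limiting reagent.
n(L) = (3/1) × 5.946 = 17.84 mol

17.8 mol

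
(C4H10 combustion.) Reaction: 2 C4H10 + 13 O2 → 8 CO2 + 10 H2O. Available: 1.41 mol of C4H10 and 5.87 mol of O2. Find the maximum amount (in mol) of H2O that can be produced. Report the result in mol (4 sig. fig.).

n(C4H10) = 1.410 mol
n(O2) = 5.870 mol
n/ν for C4H10 = 1.410/2 = 0.7050
n/ν for O2 = 5.870/13 = 0.4515
Smallest n/ν is O2 → limiting reagent.
n(H2O) = (10/13) × 5.870 = 4.515 mol

4.515 mol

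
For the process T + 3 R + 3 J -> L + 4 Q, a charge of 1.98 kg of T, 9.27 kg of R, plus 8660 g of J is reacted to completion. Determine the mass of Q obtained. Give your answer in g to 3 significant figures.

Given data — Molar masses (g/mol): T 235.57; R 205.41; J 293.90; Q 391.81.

13200 g

n(T) = 1.980×1000 / 235.57 = 8.405 mol
n(R) = 9.270×1000 / 205.41 = 45.13 mol
n(J) = 8660 / 293.90 = 29.47 mol
n/ν for T = 8.405/1 = 8.405
n/ν for R = 45.13/3 = 15.04
n/ν for J = 29.47/3 = 9.823
Smallest n/ν is T → limiting reagent.
n(Q) = (4/1) × 8.405 = 33.62 mol
mass = 33.62 × 391.81 = 13170 g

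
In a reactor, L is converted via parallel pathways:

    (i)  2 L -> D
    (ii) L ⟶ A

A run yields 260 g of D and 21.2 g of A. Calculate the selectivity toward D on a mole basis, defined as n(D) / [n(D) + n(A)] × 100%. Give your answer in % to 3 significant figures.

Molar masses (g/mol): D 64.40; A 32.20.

n(D) = 260 / 64.40 = 4.037 mol
n(A) = 21.2 / 32.20 = 0.6584 mol
selectivity = 4.037/(4.037+0.6584) × 100 = 85.98 %

86.0 %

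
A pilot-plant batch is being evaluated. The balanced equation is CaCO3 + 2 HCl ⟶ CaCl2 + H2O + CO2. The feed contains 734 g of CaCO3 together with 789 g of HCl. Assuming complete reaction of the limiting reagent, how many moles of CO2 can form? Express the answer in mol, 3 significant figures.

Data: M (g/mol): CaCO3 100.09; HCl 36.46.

7.33 mol

n(CaCO3) = 734.0 / 100.09 = 7.333 mol
n(HCl) = 789.0 / 36.46 = 21.64 mol
n/ν for CaCO3 = 7.333/1 = 7.333
n/ν for HCl = 21.64/2 = 10.82
Smallest n/ν is CaCO3 → limiting reagent.
n(CO2) = (1/1) × 7.333 = 7.333 mol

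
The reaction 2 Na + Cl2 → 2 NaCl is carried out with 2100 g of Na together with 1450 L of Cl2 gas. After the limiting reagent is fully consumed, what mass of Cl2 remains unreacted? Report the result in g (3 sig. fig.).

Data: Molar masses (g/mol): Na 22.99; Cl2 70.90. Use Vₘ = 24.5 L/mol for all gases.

n(Na) = 2100 / 22.99 = 91.34 mol
n(Cl2) = 1450 / 24.5 = 59.18 mol
n/ν → Na: 45.67, Cl2: 59.18; Na is limiting.
Cl2 consumed = (1/2) × 91.34 = 45.67 mol
Cl2 remaining = 59.18 − 45.67 = 13.51 mol
mass = 13.51 × 70.90 = 957.9 g

958 g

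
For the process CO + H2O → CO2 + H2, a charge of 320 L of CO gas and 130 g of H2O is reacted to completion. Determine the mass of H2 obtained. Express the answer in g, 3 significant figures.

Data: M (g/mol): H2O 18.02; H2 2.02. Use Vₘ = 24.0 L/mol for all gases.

14.6 g

n(CO) = 320.0 / 24.0 = 13.33 mol
n(H2O) = 130.0 / 18.02 = 7.214 mol
n/ν → CO: 13.33, H2O: 7.214; H2O is limiting.
n(H2) = (1/1) × 7.214 = 7.214 mol
mass = 7.214 × 2.02 = 14.57 g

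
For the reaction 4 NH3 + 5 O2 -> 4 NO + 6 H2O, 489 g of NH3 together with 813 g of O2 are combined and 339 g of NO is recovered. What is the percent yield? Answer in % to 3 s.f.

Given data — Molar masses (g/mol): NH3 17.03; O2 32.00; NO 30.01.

n(NH3) = 489.0 / 17.03 = 28.71 mol
n(O2) = 813.0 / 32.00 = 25.41 mol
n/ν → NH3: 7.178, O2: 5.082; O2 is limiting.
theoretical n(NO) = (4/5) × 25.41 = 20.33 mol → 610.1 g
% yield = 339 / 610.1 × 100 = 55.56 %

55.6 %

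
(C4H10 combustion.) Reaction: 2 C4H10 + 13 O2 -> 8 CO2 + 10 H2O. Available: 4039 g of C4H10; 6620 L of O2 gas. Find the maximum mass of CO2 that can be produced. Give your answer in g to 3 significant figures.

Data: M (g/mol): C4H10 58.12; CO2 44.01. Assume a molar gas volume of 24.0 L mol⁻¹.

n(C4H10) = 4039 / 58.12 = 69.49 mol
n(O2) = 6620 / 24.0 = 275.8 mol
n/ν → C4H10: 34.75, O2: 21.22; O2 is limiting.
n(CO2) = (8/13) × 275.8 = 169.7 mol
mass = 169.7 × 44.01 = 7468 g

7470 g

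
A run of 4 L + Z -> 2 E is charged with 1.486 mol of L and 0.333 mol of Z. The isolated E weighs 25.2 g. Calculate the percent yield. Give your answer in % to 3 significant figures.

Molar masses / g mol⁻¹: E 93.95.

n(L) = 1.486 mol
n(Z) = 0.3330 mol
n/ν for L = 1.486/4 = 0.3715
n/ν for Z = 0.3330/1 = 0.3330
Smallest n/ν is Z → limiting reagent.
theoretical n(E) = (2/1) × 0.3330 = 0.6660 mol → 62.57 g
% yield = 25.2 / 62.57 × 100 = 40.27 %

40.3 %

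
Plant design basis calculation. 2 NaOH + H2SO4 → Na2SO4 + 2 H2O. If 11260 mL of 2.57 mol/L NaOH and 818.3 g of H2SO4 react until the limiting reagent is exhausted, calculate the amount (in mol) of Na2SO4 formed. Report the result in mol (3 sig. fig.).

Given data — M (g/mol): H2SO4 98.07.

8.34 mol

n(NaOH) = 2.57 × 11260/1000 = 28.94 mol
n(H2SO4) = 818.3 / 98.07 = 8.344 mol
n/ν for NaOH = 28.94/2 = 14.47
n/ν for H2SO4 = 8.344/1 = 8.344
Smallest n/ν is H2SO4 → limiting reagent.
n(Na2SO4) = (1/1) × 8.344 = 8.344 mol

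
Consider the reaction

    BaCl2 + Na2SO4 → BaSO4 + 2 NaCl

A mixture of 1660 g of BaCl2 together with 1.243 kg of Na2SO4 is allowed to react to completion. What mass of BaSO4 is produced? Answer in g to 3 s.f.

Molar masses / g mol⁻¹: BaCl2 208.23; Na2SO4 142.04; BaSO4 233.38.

1860 g

n(BaCl2) = 1660 / 208.23 = 7.972 mol
n(Na2SO4) = 1.243×1000 / 142.04 = 8.751 mol
n/ν → BaCl2: 7.972, Na2SO4: 8.751; BaCl2 is limiting.
n(BaSO4) = (1/1) × 7.972 = 7.972 mol
mass = 7.972 × 233.38 = 1861 g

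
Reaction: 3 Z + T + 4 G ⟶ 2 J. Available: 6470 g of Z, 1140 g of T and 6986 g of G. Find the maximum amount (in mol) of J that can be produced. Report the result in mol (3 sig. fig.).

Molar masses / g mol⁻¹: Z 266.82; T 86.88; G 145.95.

16.2 mol

n(Z) = 6470 / 266.82 = 24.25 mol
n(T) = 1140 / 86.88 = 13.12 mol
n(G) = 6986 / 145.95 = 47.87 mol
n/ν → Z: 8.083, T: 13.12, G: 11.97; Z is limiting.
n(J) = (2/3) × 24.25 = 16.17 mol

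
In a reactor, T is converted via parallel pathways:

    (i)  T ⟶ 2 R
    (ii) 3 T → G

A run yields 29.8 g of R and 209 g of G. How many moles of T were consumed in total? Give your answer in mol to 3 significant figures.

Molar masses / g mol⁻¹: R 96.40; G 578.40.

n(R) = 29.8 / 96.40 = 0.3091 mol
n(G) = 209 / 578.40 = 0.3613 mol
n(T) via (i) = (1/2)×0.3091 = 0.1546 mol
n(T) via (ii) = (3/1)×0.3613 = 1.084 mol
total n(T) = 0.1546 + 1.084 = 1.239 mol

1.24 mol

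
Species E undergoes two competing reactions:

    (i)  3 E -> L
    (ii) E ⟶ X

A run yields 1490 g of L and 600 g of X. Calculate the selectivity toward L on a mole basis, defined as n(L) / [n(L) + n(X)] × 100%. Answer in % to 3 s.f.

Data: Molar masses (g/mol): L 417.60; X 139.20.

45.3 %

n(L) = 1490 / 417.60 = 3.568 mol
n(X) = 600 / 139.20 = 4.310 mol
selectivity = 3.568/(3.568+4.310) × 100 = 45.29 %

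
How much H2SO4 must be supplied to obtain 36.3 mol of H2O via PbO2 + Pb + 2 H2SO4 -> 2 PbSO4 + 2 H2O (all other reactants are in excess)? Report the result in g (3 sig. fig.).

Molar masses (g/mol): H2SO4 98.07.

3560 g

n(H2O) = 36.30 mol
n(H2SO4) = (2/2) × 36.30 = 36.30 mol
mass = 36.30 × 98.07 = 3560 g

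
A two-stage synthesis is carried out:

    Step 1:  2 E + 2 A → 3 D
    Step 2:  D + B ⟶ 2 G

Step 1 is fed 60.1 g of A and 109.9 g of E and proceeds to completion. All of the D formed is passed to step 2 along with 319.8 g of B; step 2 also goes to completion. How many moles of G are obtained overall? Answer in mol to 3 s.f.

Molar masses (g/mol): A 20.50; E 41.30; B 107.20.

Step 1:
n(A) = 60.10 / 20.50 = 2.932 mol
n(E) = 109.9 / 41.30 = 2.661 mol
n/ν for A = 2.932/2 = 1.466
n/ν for E = 2.661/2 = 1.331
Smallest n/ν is E → limiting reagent.
n(D) produced = (3/2) × 2.661 = 3.992 mol
Step 2:
n(D) available = 3.992 mol
n(B) = 319.8 / 107.20 = 2.983 mol
n/ν for D = 3.992/1 = 3.992
n/ν for B = 2.983/1 = 2.983
Smallest n/ν is B → limiting reagent.
n(G) = (2/1) × 2.983 = 5.966 mol

5.97 mol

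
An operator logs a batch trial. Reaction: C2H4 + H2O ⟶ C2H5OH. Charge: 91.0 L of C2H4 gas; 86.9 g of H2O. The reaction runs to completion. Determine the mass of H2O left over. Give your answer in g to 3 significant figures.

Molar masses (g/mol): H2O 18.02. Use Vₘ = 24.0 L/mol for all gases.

18.6 g

n(C2H4) = 91.00 / 24.0 = 3.792 mol
n(H2O) = 86.90 / 18.02 = 4.822 mol
n/ν → C2H4: 3.792, H2O: 4.822; C2H4 is limiting.
H2O consumed = (1/1) × 3.792 = 3.792 mol
H2O remaining = 4.822 − 3.792 = 1.030 mol
mass = 1.030 × 18.02 = 18.56 g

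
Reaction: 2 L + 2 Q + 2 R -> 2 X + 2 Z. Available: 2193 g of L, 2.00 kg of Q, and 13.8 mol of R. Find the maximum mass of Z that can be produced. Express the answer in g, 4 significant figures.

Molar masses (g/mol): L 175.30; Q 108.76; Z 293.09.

n(L) = 2193 / 175.30 = 12.51 mol
n(Q) = 2.000×1000 / 108.76 = 18.39 mol
n(R) = 13.80 mol
n/ν for L = 12.51/2 = 6.255
n/ν for Q = 18.39/2 = 9.195
n/ν for R = 13.80/2 = 6.900
Smallest n/ν is L → limiting reagent.
n(Z) = (2/2) × 12.51 = 12.51 mol
mass = 12.51 × 293.09 = 3667 g

3667 g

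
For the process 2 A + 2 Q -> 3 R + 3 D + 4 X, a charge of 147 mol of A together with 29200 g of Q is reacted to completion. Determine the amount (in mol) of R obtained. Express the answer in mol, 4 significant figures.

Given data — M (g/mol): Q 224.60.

195.0 mol

n(A) = 147.0 mol
n(Q) = 29200 / 224.60 = 130.0 mol
n/ν for A = 147.0/2 = 73.50
n/ν for Q = 130.0/2 = 65.00
Smallest n/ν is Q → limiting reagent.
n(R) = (3/2) × 130.0 = 195.0 mol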